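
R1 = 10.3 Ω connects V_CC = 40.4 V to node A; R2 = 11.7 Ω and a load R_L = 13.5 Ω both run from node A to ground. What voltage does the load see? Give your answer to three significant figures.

R2 ‖ R_L = (11.7 × 13.5)/(11.7 + 13.5) = 6.268 Ω.
Voltage divider with the loaded lower leg: V_out = 40.4 × 6.268/(10.3 + 6.268) = 40.4 × 0.3783 = 15.28 V.

V_out ≈ 15.3 V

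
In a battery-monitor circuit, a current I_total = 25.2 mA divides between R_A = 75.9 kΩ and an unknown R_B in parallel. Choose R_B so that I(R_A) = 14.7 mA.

In a two-way split, I_A/I_total = R_B/(R_A + R_B).
With f = 0.5833, R_B = R_A · f/(1−f) = 75.9 × 1.400 = 106.3 kΩ.

R_B ≈ 106 kΩ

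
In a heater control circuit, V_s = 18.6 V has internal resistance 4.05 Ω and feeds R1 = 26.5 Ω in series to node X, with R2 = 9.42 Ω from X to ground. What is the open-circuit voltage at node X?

R1' = 4.05 + 26.5 = 30.55 Ω (source resistance + R1).
V_th is the unloaded tap voltage: V_s · R2/(R1'+R2) = 18.6 × 0.2357 = 4.384 V.

V_th ≈ 4.38 V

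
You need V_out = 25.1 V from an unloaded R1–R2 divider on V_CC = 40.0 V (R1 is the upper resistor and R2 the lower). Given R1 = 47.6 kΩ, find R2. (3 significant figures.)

The divider ratio is R2/(R1+R2) = 25.1/40.0 = 0.6275.
So R2 = R1 · V_out/(V_CC − V_out) = 47.6 × 25.1/(40.0 − 25.1) = 47.6 × 1.685 = 80.19 kΩ.

R2 ≈ 80.2 kΩ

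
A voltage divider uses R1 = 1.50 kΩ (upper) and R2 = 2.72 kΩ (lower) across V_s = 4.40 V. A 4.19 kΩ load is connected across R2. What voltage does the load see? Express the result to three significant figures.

V_out ≈ 2.30 V

R2 ‖ R_L = (2.72 × 4.19)/(2.72 + 4.19) = 1.649 kΩ.
Then V_out = V_s · R2'/(R1 + R2') = 4.40 × 1.649/3.149 = 2.304 V.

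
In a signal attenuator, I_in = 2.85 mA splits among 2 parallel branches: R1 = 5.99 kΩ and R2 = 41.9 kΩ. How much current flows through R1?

For two parallel branches, I_k = I_in · (other R)/(sum of R).
I(R1) = 2.85 × 41.9/(5.99 + 41.9) = 2.85 × 0.8749 = 2.494 mA.

I ≈ 2.49 mA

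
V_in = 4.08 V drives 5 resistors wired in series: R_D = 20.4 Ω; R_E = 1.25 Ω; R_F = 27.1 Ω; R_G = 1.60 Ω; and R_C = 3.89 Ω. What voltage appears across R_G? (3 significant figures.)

V ≈ 0.120 V

Series total: ΣR = 20.4 + 1.25 + 27.1 + 1.60 + 3.89 = 54.24 Ω.
V = V_in · R/ΣR = 4.08 × 0.02950 = 0.1204 V.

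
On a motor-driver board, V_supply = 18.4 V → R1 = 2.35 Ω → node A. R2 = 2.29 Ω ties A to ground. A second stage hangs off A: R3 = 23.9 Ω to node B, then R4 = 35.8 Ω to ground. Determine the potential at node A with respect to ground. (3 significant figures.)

Looking into the second stage from A: R3 + R4 = 59.70 Ω appears in parallel with R2.
R2 ‖ (R3+R4) = 2.205 Ω.
First divider: V_A = V_supply · 2.205/(2.35 + 2.205) = 8.908 V.

V_A ≈ 8.91 V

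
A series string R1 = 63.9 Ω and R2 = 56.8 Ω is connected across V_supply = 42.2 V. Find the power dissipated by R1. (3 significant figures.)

Series current I = V_supply/ΣR = 42.2/120.7 = 0.3496 A.
P(R1) = I²·R1 = (0.3496)² × 63.9 = 7.811 W.

P ≈ 7.81 W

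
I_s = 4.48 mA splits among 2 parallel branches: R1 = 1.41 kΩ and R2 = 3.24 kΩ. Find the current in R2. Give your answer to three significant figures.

For two parallel branches, I_k = I_s · (other R)/(sum of R).
I(R2) = 4.48 × 1.41/(1.41 + 3.24) = 4.48 × 0.3032 = 1.358 mA.

I ≈ 1.36 mA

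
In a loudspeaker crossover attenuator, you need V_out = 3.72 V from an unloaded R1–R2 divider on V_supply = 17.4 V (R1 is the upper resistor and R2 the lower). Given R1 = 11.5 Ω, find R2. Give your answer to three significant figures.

R2 ≈ 3.13 Ω

V_out/V_supply = R2/(R1+R2) = 0.2138.
Rearranging, R2 = R1·k/(1−k) = 11.5 × 0.2719 = 3.127 Ω.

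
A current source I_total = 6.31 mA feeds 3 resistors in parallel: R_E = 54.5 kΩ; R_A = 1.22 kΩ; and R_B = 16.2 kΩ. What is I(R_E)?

ΣG = 1/54.5 + 1/1.22 + 1/16.2 = 0.8997.
Current divider: I(R_E) = I_total · G_k/ΣG = 6.31 × (0.01835/0.8997) = 6.31 × 0.02039 = 0.1287 mA.

I ≈ 0.129 mA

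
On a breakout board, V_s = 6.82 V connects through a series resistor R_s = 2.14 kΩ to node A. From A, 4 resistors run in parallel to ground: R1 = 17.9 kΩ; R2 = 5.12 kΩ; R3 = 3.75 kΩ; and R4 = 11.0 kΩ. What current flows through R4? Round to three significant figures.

Equivalent of the parallel group: R_p = 1.643 kΩ.
V_A by voltage divider: V_A = 6.82 × 1.643/(2.14 + 1.643) = 2.962 V.
Branch current I = V_A/R4 = 2.962/11.0 = 0.2692 mA.

I ≈ 0.269 mA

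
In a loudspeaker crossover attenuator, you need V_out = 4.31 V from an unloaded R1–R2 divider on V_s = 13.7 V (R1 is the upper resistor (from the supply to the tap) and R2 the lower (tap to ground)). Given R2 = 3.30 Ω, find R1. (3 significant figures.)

R1 ≈ 7.19 Ω

Required fraction k = V_out/V_s = 0.3146.
R1 = R2·(1/k − 1) = 3.30 × 2.179 = 7.190 Ω.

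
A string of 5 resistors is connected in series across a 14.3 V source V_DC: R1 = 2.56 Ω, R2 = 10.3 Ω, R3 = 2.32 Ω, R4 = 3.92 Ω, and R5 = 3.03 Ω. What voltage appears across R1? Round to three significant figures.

Total series resistance ΣR = 2.56 + 10.3 + 2.32 + 3.92 + 3.03 = 22.13 Ω.
V = V_DC · R/ΣR = 14.3 × 0.1157 = 1.654 V.

V ≈ 1.65 V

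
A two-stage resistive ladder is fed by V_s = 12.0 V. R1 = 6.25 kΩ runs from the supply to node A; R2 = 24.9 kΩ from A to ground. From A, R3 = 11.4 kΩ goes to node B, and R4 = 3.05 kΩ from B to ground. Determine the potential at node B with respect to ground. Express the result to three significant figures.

Node A sees R2 in parallel with the series input of stage 2, R3 + R4 = 14.45 kΩ.
Effective lower resistance at A: R2 ‖ 14.45 = 9.144 kΩ.
First divider: V_A = V_s · 9.144/(6.25 + 9.144) = 7.128 V.
V_B = V_A × 0.2111 = 1.505 V.

V_B ≈ 1.50 V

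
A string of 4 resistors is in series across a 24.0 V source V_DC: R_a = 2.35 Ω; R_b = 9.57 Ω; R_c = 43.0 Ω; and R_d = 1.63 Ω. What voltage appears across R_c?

V ≈ 18.2 V

Total series resistance ΣR = 2.35 + 9.57 + 43.0 + 1.63 = 56.55 Ω.
Voltage divider: V = V_DC · (43.00 / 56.55) = 24.0 × 0.7604 = 18.25 V.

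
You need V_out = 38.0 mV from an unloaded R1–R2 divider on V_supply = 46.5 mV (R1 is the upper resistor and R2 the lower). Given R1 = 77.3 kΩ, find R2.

V_out/V_supply = R2/(R1+R2) = 0.8172.
Rearranging, R2 = R1·k/(1−k) = 77.3 × 4.471 = 345.6 kΩ.

R2 ≈ 346 kΩ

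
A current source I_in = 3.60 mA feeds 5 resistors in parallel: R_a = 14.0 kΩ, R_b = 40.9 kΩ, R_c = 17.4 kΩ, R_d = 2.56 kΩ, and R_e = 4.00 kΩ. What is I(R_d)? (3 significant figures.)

I ≈ 1.77 mA

ΣG = 1/14.0 + 1/40.9 + 1/17.4 + 1/2.56 + 1/4.00 = 0.7940.
By the current-divider rule, I = I_in · G_k/ΣG = 3.60 × 0.4920 = 1.771 mA.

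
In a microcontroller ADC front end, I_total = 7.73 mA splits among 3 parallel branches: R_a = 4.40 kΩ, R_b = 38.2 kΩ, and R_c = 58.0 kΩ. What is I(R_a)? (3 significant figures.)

I ≈ 6.49 mA

ΣG = 1/4.40 + 1/38.2 + 1/58.0 = 0.2707.
By the current-divider rule, I = I_total · G_k/ΣG = 7.73 × 0.8396 = 6.490 mA.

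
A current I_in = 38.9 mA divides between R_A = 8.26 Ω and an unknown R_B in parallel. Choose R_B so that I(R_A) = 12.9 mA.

Two-branch current divider: I_A = I_in · R_B/(R_A + R_B).
12.9/38.9 = R_B/(R_A + R_B) → R_B = R_A · (0.3316)/(1 − 0.3316) = 8.26 × 0.4962 = 4.098 Ω.

R_B ≈ 4.10 Ω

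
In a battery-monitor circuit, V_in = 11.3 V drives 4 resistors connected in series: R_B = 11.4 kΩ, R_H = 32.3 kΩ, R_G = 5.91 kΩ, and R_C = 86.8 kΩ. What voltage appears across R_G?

V ≈ 0.490 V

Total series resistance ΣR = 11.4 + 32.3 + 5.91 + 86.8 = 136.4 kΩ.
V = V_in · R/ΣR = 11.3 × 0.04333 = 0.4896 V.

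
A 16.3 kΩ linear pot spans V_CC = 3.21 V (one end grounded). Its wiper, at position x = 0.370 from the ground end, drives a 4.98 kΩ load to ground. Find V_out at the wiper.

V_out ≈ 0.674 V

The pot divides into 10.27 kΩ above the wiper and 6.031 kΩ below.
R_L loads the lower segment: effective lower R = 2.728 kΩ.
V_out = 3.21 × 2.728/(10.27 + 2.728) = 0.6737 V.
(Unloaded: V_out = x·V_CC = 1.19 V.)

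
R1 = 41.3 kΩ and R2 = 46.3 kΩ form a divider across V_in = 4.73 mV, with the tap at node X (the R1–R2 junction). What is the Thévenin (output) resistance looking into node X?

Looking into X with the source shorted: R_th = R1·R2/(R1+R2) = 41.30 × 46.3/87.60 = 21.83 kΩ.

R_th ≈ 21.8 kΩ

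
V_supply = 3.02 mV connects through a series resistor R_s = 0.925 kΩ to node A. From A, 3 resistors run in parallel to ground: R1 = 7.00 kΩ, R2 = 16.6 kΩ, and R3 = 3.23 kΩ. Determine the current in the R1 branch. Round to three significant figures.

Combine the parallel branches: R_p = (1/7.00 + 1/16.6 + 1/3.23)⁻¹ = 1.950 kΩ.
Node voltage V_A = V_supply · R_p/(R_s + R_p) = 3.02 × 0.6783 = 2.049 mV.
Branch current I = V_A/R1 = 2.049/7.00 = 0.2926 µA.

I ≈ 0.293 µA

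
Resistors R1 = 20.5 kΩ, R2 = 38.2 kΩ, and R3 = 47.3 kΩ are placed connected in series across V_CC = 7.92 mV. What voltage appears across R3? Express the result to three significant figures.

Series total: ΣR = 20.5 + 38.2 + 47.3 = 106.0 kΩ.
By the voltage-divider rule, V = 7.92 × 47.30/106.0 = 3.534 mV.

V ≈ 3.53 mV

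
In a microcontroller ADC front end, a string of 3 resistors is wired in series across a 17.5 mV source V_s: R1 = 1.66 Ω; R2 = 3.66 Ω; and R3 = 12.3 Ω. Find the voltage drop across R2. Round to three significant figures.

ΣR = 1.66 + 3.66 + 12.3 = 17.62 Ω.
By the voltage-divider rule, V = 17.5 × 3.660/17.62 = 3.635 mV.

V ≈ 3.64 mV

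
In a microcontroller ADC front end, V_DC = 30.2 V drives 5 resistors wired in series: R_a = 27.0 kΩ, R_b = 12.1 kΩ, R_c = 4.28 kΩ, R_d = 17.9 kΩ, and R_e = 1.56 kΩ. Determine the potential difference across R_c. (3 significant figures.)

Total series resistance ΣR = 27.0 + 12.1 + 4.28 + 17.9 + 1.56 = 62.84 kΩ.
By the voltage-divider rule, V = 30.2 × 4.280/62.84 = 2.057 V.

V ≈ 2.06 V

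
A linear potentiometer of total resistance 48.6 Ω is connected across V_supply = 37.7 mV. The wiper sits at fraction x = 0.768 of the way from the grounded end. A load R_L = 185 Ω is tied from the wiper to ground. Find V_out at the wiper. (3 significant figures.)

V_out ≈ 27.7 mV

The pot divides into 11.28 Ω above the wiper and 37.32 Ω below.
Lower segment in parallel with the load: 37.32 ‖ 185 = 31.06 Ω.
Loaded-divider output: V_out = 37.7 × 0.7337 = 27.66 mV.
(Unloaded: V_out = x·V_supply = 29.0 mV.)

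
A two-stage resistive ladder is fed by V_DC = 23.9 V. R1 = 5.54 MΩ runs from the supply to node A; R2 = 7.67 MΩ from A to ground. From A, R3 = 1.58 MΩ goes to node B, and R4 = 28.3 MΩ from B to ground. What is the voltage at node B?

Node A sees R2 in parallel with the series input of stage 2, R3 + R4 = 29.88 MΩ.
R2 ‖ (R3+R4) = 6.103 MΩ.
V_A = 23.9 × 6.103/(5.54 + 6.103) = 12.53 V.
V_B = V_A × 0.9471 = 11.87 V.

V_B ≈ 11.9 V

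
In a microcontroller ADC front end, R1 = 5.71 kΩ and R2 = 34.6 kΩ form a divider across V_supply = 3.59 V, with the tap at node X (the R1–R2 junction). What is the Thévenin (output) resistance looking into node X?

Looking into X with the source shorted: R_th = R1·R2/(R1+R2) = 5.710 × 34.6/40.31 = 4.901 kΩ.

R_th ≈ 4.90 kΩ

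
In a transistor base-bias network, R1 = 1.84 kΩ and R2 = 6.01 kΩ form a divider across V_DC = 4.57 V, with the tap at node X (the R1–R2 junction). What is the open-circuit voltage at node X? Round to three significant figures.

V_th is the unloaded tap voltage: V_DC · R2/(R1+R2) = 4.57 × 0.7656 = 3.499 V.

V_th ≈ 3.50 V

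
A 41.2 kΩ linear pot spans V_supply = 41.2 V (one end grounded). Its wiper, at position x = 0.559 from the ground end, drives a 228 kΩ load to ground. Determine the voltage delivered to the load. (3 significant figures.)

The pot divides into 18.17 kΩ above the wiper and 23.03 kΩ below.
(x·R_p) ‖ R_L = 20.92 kΩ.
Loaded-divider output: V_out = 41.2 × 0.5352 = 22.05 V.

V_out ≈ 22.0 V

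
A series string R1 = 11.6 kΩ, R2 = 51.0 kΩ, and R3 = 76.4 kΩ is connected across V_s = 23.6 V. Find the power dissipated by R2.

P ≈ 1.47 mW

ΣR = 139.0 kΩ → I = 23.6/139.0 = 0.1698 mA.
P = I²R = 0.02883 × 51.0 = 1.470 mW.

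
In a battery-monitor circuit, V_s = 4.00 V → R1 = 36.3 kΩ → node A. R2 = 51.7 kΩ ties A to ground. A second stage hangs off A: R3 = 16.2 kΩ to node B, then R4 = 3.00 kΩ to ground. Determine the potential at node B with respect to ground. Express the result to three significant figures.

Node A sees R2 in parallel with the series input of stage 2, R3 + R4 = 19.20 kΩ.
Effective lower resistance at A: R2 ‖ 19.20 = 14.00 kΩ.
So V_A = 4.00 × 0.2783 = 1.113 V.
Stage 2 is unloaded, so V_B = V_A · R4/(R3+R4) = 1.113 × 3.00/19.20 = 0.1740 V.

V_B ≈ 0.174 V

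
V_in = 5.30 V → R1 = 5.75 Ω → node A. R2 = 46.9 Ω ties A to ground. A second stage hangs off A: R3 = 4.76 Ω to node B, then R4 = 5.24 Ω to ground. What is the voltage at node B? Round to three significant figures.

The second stage (R3 + R4 = 10.00 Ω) loads node A in parallel with R2.
Effective lower resistance at A: R2 ‖ 10.00 = 8.243 Ω.
V_A = 5.30 × 8.243/(5.75 + 8.243) = 3.122 V.
Then the unloaded second divider: V_B = V_A × R4/(R3+R4) = 3.122 × 0.5240 = 1.636 V.

V_B ≈ 1.64 V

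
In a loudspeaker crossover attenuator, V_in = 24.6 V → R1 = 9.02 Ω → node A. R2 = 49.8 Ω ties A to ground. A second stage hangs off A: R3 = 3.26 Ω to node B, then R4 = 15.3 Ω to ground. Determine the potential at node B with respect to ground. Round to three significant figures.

Looking into the second stage from A: R3 + R4 = 18.56 Ω appears in parallel with R2.
Effective lower resistance at A: R2 ‖ 18.56 = 13.52 Ω.
So V_A = 24.6 × 0.5998 = 14.76 V.
Stage 2 is unloaded, so V_B = V_A · R4/(R3+R4) = 14.76 × 15.3/18.56 = 12.16 V.

V_B ≈ 12.2 V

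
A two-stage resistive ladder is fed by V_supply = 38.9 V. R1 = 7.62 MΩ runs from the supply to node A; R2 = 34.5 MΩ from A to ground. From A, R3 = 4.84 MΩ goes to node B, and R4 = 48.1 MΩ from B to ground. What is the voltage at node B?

V_B ≈ 25.9 V

Looking into the second stage from A: R3 + R4 = 52.94 MΩ appears in parallel with R2.
Effective lower resistance at A: R2 ‖ 52.94 = 20.89 MΩ.
V_A = 38.9 × 20.89/(7.62 + 20.89) = 28.50 V.
V_B = V_A × 0.9086 = 25.90 V.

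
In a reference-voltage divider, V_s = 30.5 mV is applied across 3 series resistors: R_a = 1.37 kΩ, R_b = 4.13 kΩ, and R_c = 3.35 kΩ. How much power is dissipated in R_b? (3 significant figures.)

ΣR = 8.850 kΩ → I = 30.5/8.850 = 3.446 µA.
V(R_b) = I·R = 14.23 mV; P = V·I = 14.23 × 3.446 = 49.05 nW.

P ≈ 49.1 nW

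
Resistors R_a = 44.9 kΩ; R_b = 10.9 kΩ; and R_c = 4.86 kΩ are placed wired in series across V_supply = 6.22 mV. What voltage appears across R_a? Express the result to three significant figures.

V ≈ 4.60 mV

Series total: ΣR = 44.9 + 10.9 + 4.86 = 60.66 kΩ.
By the voltage-divider rule, V = 6.22 × 44.90/60.66 = 4.604 mV.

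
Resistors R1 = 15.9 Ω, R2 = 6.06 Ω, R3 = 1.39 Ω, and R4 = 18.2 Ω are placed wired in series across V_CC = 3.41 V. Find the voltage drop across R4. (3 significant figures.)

V ≈ 1.49 V

Total series resistance ΣR = 15.9 + 6.06 + 1.39 + 18.2 = 41.55 Ω.
V = V_CC · R/ΣR = 3.41 × 0.4380 = 1.494 V.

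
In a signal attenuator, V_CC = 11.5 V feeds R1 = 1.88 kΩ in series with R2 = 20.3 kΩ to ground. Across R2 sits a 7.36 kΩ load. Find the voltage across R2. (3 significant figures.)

V_out ≈ 8.53 V

First combine the lower leg with the load: R2 ‖ R_L = 5.402 kΩ.
Voltage divider with the loaded lower leg: V_out = 11.5 × 5.402/(1.88 + 5.402) = 11.5 × 0.7418 = 8.531 V.
(Unloaded it would be 10.5 V; the load pulls it down.)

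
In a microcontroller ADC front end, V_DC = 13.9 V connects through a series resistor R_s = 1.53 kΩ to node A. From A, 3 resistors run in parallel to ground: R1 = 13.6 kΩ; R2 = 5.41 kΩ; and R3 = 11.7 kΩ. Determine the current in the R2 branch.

Parallel bank: R_p = 1/(1/13.6 + 1/5.41 + 1/11.7) = 2.908 kΩ.
V_A = 13.9 × 2.908/4.438 = 9.108 V.
Branch current I = V_A/R2 = 9.108/5.41 = 1.684 mA.

I ≈ 1.68 mA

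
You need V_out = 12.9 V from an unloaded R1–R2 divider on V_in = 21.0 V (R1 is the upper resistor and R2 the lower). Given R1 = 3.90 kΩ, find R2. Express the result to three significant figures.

R2 ≈ 6.21 kΩ

V_out/V_in = R2/(R1+R2) = 0.6143.
So R2 = R1 · V_out/(V_in − V_out) = 3.90 × 12.9/(21.0 − 12.9) = 3.90 × 1.593 = 6.211 kΩ.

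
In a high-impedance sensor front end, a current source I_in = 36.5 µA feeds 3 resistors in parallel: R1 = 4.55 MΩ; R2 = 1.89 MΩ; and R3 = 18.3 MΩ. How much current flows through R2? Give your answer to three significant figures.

I ≈ 24.0 µA

Conductances: ΣG = 1/4.55 + 1/1.89 + 1/18.3 = 0.8035 (1/MΩ).
R2 takes the fraction G_k/ΣG = 0.5291/0.8035 = 0.6585, so I = 36.5 × 0.6585 = 24.03 µA.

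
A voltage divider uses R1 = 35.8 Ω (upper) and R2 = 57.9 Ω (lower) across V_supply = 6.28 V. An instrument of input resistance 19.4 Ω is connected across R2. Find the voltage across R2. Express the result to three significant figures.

The load sits in parallel with R2, giving an effective lower resistance R2' = R2·R_L/(R2+R_L) = 14.53 Ω.
Then V_out = V_supply · R2'/(R1 + R2') = 6.28 × 14.53/50.33 = 1.813 V.

V_out ≈ 1.81 V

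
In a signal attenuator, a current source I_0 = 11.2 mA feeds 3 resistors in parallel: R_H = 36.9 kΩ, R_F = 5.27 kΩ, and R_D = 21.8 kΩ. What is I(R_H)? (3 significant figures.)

I ≈ 1.16 mA

ΣG = 1/36.9 + 1/5.27 + 1/21.8 = 0.2627.
R_H takes the fraction G_k/ΣG = 0.02710/0.2627 = 0.1032, so I = 11.2 × 0.1032 = 1.155 mA.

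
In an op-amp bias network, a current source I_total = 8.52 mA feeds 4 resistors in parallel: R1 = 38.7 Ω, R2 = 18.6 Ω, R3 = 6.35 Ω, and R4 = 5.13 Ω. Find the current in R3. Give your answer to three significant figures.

Conductances: ΣG = 1/38.7 + 1/18.6 + 1/6.35 + 1/5.13 = 0.4320 (1/Ω).
R3 takes the fraction G_k/ΣG = 0.1575/0.4320 = 0.3645, so I = 8.52 × 0.3645 = 3.106 mA.

I ≈ 3.11 mA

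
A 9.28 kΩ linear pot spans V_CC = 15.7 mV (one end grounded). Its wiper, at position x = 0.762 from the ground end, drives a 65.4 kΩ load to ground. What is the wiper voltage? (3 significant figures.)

V_out ≈ 11.7 mV

Lower segment x·R_p = 7.071 kΩ; upper segment (1−x)·R_p = 2.209 kΩ.
R_L loads the lower segment: effective lower R = 6.381 kΩ.
Then V_out = V_CC · 6.381/(2.209 + 6.381) = 11.66 mV.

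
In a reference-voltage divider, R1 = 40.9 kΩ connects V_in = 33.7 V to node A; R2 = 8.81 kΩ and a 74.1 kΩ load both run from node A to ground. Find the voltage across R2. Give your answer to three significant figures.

The load sits in parallel with R2, giving an effective lower resistance R2' = R2·R_L/(R2+R_L) = 7.874 kΩ.
Then V_out = V_in · R2'/(R1 + R2') = 33.7 × 7.874/48.77 = 5.440 V.
(Unloaded it would be 5.97 V; the load pulls it down.)

V_out ≈ 5.44 V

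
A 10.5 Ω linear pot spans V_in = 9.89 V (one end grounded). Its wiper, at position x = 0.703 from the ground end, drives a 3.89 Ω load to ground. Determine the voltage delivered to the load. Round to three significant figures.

The pot divides into 3.119 Ω above the wiper and 7.381 Ω below.
Lower segment in parallel with the load: 7.381 ‖ 3.89 = 2.547 Ω.
V_out = 9.89 × 2.547/(3.119 + 2.547) = 4.447 V.
(Unloaded: V_out = x·V_in = 6.95 V.)

V_out ≈ 4.45 V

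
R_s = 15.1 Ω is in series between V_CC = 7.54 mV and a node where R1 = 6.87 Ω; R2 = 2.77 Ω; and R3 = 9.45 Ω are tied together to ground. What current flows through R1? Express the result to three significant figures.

Equivalent of the parallel group: R_p = 1.633 Ω.
V_A = 7.54 × 1.633/16.73 = 0.7358 mV.
I(R1) = V_A / R1 = 0.7358/6.87 = 0.1071 mA.
(Equivalently: I_total = 0.4506 mA, then current-divider fraction G_k/ΣG = 0.2377.)

I ≈ 0.107 mA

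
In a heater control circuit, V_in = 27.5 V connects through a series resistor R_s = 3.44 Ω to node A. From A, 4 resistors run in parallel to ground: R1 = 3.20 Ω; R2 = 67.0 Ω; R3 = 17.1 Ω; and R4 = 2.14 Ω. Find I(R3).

I ≈ 0.409 A

Combine the parallel branches: R_p = (1/3.20 + 1/67.0 + 1/17.1 + 1/2.14)⁻¹ = 1.172 Ω.
Node voltage V_A = V_in · R_p/(R_s + R_p) = 27.5 × 0.2541 = 6.989 V.
I(R3) = V_A / R3 = 6.989/17.1 = 0.4087 A.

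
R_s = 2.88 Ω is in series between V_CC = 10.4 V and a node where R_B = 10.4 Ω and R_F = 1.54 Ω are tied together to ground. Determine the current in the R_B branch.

I ≈ 0.318 A

Parallel bank: R_p = 1/(1/10.4 + 1/1.54) = 1.341 Ω.
V_A = 10.4 × 1.341/4.221 = 3.305 V.
Branch current I = V_A/R_B = 3.305/10.4 = 0.3178 A.
(Check via current divider: I_total = 2.464 A; share G_k/ΣG = 0.1290 → same result.)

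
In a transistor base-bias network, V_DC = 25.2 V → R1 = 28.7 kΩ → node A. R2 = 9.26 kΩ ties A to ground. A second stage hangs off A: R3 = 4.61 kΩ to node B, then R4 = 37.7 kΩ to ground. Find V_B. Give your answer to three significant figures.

Node A sees R2 in parallel with the series input of stage 2, R3 + R4 = 42.31 kΩ.
R2 ‖ (R3+R4) = 7.597 kΩ.
So V_A = 25.2 × 0.2093 = 5.275 V.
Then the unloaded second divider: V_B = V_A × R4/(R3+R4) = 5.275 × 0.8910 = 4.700 V.

V_B ≈ 4.70 V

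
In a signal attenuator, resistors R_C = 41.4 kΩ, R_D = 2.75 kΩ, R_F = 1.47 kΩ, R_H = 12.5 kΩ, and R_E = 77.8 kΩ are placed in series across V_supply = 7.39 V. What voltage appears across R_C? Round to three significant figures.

ΣR = 41.4 + 2.75 + 1.47 + 12.5 + 77.8 = 135.9 kΩ.
Voltage divider: V = V_supply · (41.40 / 135.9) = 7.39 × 0.3046 = 2.251 V.

V ≈ 2.25 V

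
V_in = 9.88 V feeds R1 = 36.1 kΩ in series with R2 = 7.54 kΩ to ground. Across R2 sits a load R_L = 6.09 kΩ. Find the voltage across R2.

First combine the lower leg with the load: R2 ‖ R_L = 3.369 kΩ.
Now apply the divider: V_out = 9.88 × 0.08536 = 0.8433 V.

V_out ≈ 0.843 V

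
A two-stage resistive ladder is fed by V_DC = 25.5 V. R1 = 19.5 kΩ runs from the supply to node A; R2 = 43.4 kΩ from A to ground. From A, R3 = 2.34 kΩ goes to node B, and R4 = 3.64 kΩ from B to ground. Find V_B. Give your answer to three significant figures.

V_B ≈ 3.30 V

Node A sees R2 in parallel with the series input of stage 2, R3 + R4 = 5.980 kΩ.
Effective lower resistance at A: R2 ‖ 5.980 = 5.256 kΩ.
First divider: V_A = V_DC · 5.256/(19.5 + 5.256) = 5.414 V.
Then the unloaded second divider: V_B = V_A × R4/(R3+R4) = 5.414 × 0.6087 = 3.295 V.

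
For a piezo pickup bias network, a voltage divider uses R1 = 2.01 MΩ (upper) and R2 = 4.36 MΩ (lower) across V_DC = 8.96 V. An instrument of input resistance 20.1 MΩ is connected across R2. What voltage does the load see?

V_out ≈ 5.74 V

R2 ‖ R_L = (4.36 × 20.1)/(4.36 + 20.1) = 3.583 MΩ.
Now apply the divider: V_out = 8.96 × 0.6406 = 5.740 V.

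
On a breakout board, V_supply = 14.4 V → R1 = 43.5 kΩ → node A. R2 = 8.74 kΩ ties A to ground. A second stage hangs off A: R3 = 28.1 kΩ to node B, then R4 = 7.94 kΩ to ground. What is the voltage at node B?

The second stage (R3 + R4 = 36.04 kΩ) loads node A in parallel with R2.
R2 ‖ (R3+R4) = 7.034 kΩ.
V_A = 14.4 × 7.034/(43.5 + 7.034) = 2.004 V.
Stage 2 is unloaded, so V_B = V_A · R4/(R3+R4) = 2.004 × 7.94/36.04 = 0.4416 V.

V_B ≈ 0.442 V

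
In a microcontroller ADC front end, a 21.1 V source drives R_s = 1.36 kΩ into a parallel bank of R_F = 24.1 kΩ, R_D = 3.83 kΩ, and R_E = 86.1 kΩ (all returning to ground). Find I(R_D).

Combine the parallel branches: R_p = (1/24.1 + 1/3.83 + 1/86.1)⁻¹ = 3.183 kΩ.
V_A = 21.1 × 3.183/4.543 = 14.78 V.
Branch current I = V_A/R_D = 14.78/3.83 = 3.860 mA.

I ≈ 3.86 mA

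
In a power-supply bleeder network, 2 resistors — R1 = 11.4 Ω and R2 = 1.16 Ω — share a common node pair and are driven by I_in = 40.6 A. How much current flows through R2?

I ≈ 36.9 A

With just two branches, the current splits inversely with resistance.
I(R2) = 40.6 × 11.4/(11.4 + 1.16) = 40.6 × 0.9076 = 36.85 A.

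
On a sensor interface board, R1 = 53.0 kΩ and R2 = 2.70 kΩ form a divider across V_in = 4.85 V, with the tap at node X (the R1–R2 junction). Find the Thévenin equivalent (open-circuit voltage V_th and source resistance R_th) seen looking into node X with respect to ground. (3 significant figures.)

V_th ≈ 0.235 V, R_th ≈ 2.57 kΩ

With X open, the divider is unloaded: V_th = 4.85 × 2.70/55.70 = 0.2351 V.
Zeroing V_in shorts the top of R1 to ground, so R_th = R1 ‖ R2 = 2.569 kΩ.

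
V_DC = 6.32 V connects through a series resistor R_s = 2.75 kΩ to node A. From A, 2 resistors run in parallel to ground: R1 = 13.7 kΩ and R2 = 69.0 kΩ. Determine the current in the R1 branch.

I ≈ 0.372 mA

Equivalent of the parallel group: R_p = 11.43 kΩ.
V_A by voltage divider: V_A = 6.32 × 11.43/(2.75 + 11.43) = 5.094 V.
Branch current I = V_A/R1 = 5.094/13.7 = 0.3719 mA.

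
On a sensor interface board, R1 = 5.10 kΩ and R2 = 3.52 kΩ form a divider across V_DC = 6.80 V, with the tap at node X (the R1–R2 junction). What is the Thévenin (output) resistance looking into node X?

R_th ≈ 2.08 kΩ

Zeroing V_DC shorts the top of R1 to ground, so R_th = R1 ‖ R2 = 2.083 kΩ.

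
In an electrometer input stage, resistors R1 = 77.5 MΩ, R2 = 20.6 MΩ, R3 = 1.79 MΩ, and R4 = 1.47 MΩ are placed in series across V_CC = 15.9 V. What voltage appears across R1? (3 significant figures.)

Series total: ΣR = 77.5 + 20.6 + 1.79 + 1.47 = 101.4 MΩ.
Voltage divider: V = V_CC · (77.50 / 101.4) = 15.9 × 0.7646 = 12.16 V.

V ≈ 12.2 V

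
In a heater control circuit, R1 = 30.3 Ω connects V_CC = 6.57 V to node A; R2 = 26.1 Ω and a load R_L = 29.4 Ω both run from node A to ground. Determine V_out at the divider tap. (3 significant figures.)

First combine the lower leg with the load: R2 ‖ R_L = 13.83 Ω.
Voltage divider with the loaded lower leg: V_out = 6.57 × 13.83/(30.3 + 13.83) = 6.57 × 0.3133 = 2.059 V.

V_out ≈ 2.06 V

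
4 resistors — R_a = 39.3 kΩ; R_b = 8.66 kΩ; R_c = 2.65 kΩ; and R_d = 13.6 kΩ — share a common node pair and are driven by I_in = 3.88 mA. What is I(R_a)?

I ≈ 0.167 mA

Conductances: ΣG = 1/39.3 + 1/8.66 + 1/2.65 + 1/13.6 = 0.5918 (1/kΩ).
Current divider: I(R_a) = I_in · G_k/ΣG = 3.88 × (0.02545/0.5918) = 3.88 × 0.04300 = 0.1668 mA.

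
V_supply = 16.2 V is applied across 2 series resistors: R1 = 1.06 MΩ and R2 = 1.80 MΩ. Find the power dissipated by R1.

P ≈ 34.0 µW

ΣR = 2.860 MΩ → I = 16.2/2.860 = 5.664 µA.
P(R1) = I²·R1 = (5.664)² × 1.06 = 34.01 µW.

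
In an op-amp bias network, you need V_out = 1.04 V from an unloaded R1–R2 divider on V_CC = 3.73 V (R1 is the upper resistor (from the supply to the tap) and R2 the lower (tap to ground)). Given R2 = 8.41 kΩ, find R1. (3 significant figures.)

V_out/V_CC = R2/(R1+R2) = 0.2788.
R1 = R2·(1/k − 1) = 8.41 × 2.587 = 21.75 kΩ.

R1 ≈ 21.8 kΩ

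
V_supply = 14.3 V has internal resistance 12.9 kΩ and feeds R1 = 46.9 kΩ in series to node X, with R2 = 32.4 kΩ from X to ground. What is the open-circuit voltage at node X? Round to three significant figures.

V_th ≈ 5.03 V

R1' = 12.9 + 46.9 = 59.80 kΩ (source resistance + R1).
Open-circuit (no load on X): V_th = V_supply · R2/(R1' + R2) = 14.3 × 32.4/(59.80 + 32.4) = 5.025 V.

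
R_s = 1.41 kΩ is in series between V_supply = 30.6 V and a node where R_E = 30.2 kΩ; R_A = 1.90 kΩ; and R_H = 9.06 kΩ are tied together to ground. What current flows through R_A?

Combine the parallel branches: R_p = (1/30.2 + 1/1.90 + 1/9.06)⁻¹ = 1.493 kΩ.
V_A by voltage divider: V_A = 30.6 × 1.493/(1.41 + 1.493) = 15.74 V.
I(R_A) = V_A / R_A = 15.74/1.90 = 8.283 mA.

I ≈ 8.28 mA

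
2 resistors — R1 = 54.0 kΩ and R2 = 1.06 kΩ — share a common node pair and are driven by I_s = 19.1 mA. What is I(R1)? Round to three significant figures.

I ≈ 0.368 mA

Two-branch current divider: I_k = I_s · R_other/(R_1 + R_2).
I(R1) = 19.1 × 1.06/(54.0 + 1.06) = 19.1 × 0.01925 = 0.3677 mA.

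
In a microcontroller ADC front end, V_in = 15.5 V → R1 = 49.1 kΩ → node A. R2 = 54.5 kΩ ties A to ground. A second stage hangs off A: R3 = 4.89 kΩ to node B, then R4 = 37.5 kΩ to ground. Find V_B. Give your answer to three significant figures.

V_B ≈ 4.48 V

The second stage (R3 + R4 = 42.39 kΩ) loads node A in parallel with R2.
R2 ‖ (R3+R4) = 23.84 kΩ.
So V_A = 15.5 × 0.3269 = 5.067 V.
V_B = V_A × 0.8846 = 4.482 V.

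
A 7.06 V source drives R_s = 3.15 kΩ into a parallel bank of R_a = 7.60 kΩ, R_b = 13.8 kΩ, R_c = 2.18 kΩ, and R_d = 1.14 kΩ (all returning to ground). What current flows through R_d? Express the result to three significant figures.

I ≈ 1.06 mA

Parallel bank: R_p = 1/(1/7.60 + 1/13.8 + 1/2.18 + 1/1.14) = 0.6494 kΩ.
V_A = 7.06 × 0.6494/3.799 = 1.207 V.
Branch current I = V_A/R_d = 1.207/1.14 = 1.058 mA.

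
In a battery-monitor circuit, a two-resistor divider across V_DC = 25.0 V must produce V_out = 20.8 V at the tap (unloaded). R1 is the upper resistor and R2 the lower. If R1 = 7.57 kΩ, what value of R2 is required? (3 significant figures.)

The divider ratio is R2/(R1+R2) = 20.8/25.0 = 0.8320.
R2 = R1 · 0.8320/(1 − 0.8320) = 37.49 kΩ.

R2 ≈ 37.5 kΩ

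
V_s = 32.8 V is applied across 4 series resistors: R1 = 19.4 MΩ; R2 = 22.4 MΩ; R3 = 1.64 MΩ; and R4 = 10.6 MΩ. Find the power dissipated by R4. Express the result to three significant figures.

ΣR = 54.04 MΩ → I = 32.8/54.04 = 0.6070 µA.
P = I²R = 0.3684 × 10.6 = 3.905 µW.

P ≈ 3.91 µW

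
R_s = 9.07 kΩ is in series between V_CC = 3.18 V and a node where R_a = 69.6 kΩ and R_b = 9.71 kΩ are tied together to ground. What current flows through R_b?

Combine the parallel branches: R_p = (1/69.6 + 1/9.71)⁻¹ = 8.521 kΩ.
Node voltage V_A = V_CC · R_p/(R_s + R_p) = 3.18 × 0.4844 = 1.540 V.
I(R_b) = V_A / R_b = 1.540/9.71 = 0.1586 mA.

I ≈ 0.159 mA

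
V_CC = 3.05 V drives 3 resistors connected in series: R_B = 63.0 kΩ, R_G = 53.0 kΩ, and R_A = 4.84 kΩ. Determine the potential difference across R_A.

Total series resistance ΣR = 63.0 + 53.0 + 4.84 = 120.8 kΩ.
V = V_CC · R/ΣR = 3.05 × 0.04005 = 0.1222 V.

V ≈ 0.122 V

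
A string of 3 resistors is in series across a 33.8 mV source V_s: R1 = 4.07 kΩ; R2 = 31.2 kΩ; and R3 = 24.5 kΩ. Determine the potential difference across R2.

ΣR = 4.07 + 31.2 + 24.5 = 59.77 kΩ.
V = V_s · R/ΣR = 33.8 × 0.5220 = 17.64 mV.

V ≈ 17.6 mV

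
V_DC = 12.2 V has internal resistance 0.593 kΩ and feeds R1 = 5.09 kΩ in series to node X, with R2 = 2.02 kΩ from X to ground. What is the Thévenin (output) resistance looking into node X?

R1' = 0.593 + 5.09 = 5.683 kΩ (source resistance + R1).
With V_DC suppressed (replaced by a short), R_th = R1' ‖ R2 = (5.683 × 2.02)/(5.683 + 2.02) = 1.490 kΩ.

R_th ≈ 1.49 kΩ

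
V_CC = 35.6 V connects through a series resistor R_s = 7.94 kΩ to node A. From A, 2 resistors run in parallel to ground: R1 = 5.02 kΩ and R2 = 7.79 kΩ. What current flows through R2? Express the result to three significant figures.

I ≈ 1.27 mA

Combine the parallel branches: R_p = (1/5.02 + 1/7.79)⁻¹ = 3.053 kΩ.
Node voltage V_A = V_CC · R_p/(R_s + R_p) = 35.6 × 0.2777 = 9.886 V.
Branch current I = V_A/R2 = 9.886/7.79 = 1.269 mA.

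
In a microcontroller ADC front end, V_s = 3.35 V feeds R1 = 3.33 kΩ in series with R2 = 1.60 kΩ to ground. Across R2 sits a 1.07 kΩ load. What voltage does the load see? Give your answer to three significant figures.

V_out ≈ 0.541 V

R2 ‖ R_L = (1.60 × 1.07)/(1.60 + 1.07) = 0.6412 kΩ.
Voltage divider with the loaded lower leg: V_out = 3.35 × 0.6412/(3.33 + 0.6412) = 3.35 × 0.1615 = 0.5409 V.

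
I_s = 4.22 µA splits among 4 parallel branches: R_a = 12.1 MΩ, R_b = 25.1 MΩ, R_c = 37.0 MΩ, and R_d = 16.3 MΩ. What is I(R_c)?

Conductances: ΣG = 1/12.1 + 1/25.1 + 1/37.0 + 1/16.3 = 0.2109 (1/MΩ).
Current divider: I(R_c) = I_s · G_k/ΣG = 4.22 × (0.02703/0.2109) = 4.22 × 0.1282 = 0.5409 µA.

I ≈ 0.541 µA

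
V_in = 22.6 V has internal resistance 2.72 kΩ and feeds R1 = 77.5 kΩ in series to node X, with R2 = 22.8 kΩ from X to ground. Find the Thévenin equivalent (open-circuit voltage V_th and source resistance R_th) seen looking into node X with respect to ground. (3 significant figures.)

V_th ≈ 5.00 V, R_th ≈ 17.8 kΩ

R1' = 2.72 + 77.5 = 80.22 kΩ (source resistance + R1).
Open-circuit (no load on X): V_th = V_in · R2/(R1' + R2) = 22.6 × 22.8/(80.22 + 22.8) = 5.002 V.
Zeroing V_in shorts the top of R1' to ground, so R_th = R1' ‖ R2 = 17.75 kΩ.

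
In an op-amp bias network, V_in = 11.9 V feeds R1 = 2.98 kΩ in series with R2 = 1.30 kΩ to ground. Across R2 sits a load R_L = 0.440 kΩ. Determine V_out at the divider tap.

V_out ≈ 1.18 V

The load sits in parallel with R2, giving an effective lower resistance R2' = R2·R_L/(R2+R_L) = 0.3287 kΩ.
Now apply the divider: V_out = 11.9 × 0.09935 = 1.182 V.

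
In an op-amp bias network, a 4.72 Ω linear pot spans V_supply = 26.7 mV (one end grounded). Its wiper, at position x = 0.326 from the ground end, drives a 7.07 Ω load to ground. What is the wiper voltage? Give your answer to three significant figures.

V_out ≈ 7.59 mV

Lower segment x·R_p = 1.539 Ω; upper segment (1−x)·R_p = 3.181 Ω.
(x·R_p) ‖ R_L = 1.264 Ω.
V_out = 26.7 × 1.264/(3.181 + 1.264) = 7.591 mV.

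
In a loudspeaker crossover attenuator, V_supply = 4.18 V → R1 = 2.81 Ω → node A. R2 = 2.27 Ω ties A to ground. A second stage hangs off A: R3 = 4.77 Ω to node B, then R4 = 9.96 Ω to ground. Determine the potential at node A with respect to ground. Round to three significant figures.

Node A sees R2 in parallel with the series input of stage 2, R3 + R4 = 14.73 Ω.
R2 ‖ (R3+R4) = 1.967 Ω.
V_A = 4.18 × 1.967/(2.81 + 1.967) = 1.721 V.

V_A ≈ 1.72 V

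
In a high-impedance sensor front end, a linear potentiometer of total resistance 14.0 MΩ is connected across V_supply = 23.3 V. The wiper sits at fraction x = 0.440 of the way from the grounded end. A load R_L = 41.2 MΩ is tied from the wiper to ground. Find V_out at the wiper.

Split the track: R_lower = x·R_p = 6.160 MΩ, R_upper = (1−x)·R_p = 7.840 MΩ.
Lower segment in parallel with the load: 6.160 ‖ 41.2 = 5.359 MΩ.
Then V_out = V_supply · 5.359/(7.840 + 5.359) = 9.460 V.
(Unloaded: V_out = x·V_supply = 10.3 V.)

V_out ≈ 9.46 V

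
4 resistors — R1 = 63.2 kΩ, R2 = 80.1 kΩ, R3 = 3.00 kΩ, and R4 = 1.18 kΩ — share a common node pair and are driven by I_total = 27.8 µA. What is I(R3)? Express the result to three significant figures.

I ≈ 7.66 µA

Total conductance ΣG = 1/63.2 + 1/80.1 + 1/3.00 + 1/1.18 = 1.209 (units of 1/kΩ).
By the current-divider rule, I = I_total · G_k/ΣG = 27.8 × 0.2757 = 7.664 µA.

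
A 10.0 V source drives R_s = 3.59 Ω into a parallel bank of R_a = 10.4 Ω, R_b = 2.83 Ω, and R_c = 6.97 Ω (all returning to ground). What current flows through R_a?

Combine the parallel branches: R_p = (1/10.4 + 1/2.83 + 1/6.97)⁻¹ = 1.686 Ω.
V_A = 10.0 × 1.686/5.276 = 3.196 V.
I(R_a) = V_A / R_a = 3.196/10.4 = 0.3073 A.
(Equivalently: I_total = 1.895 A, then current-divider fraction G_k/ΣG = 0.1622.)

I ≈ 0.307 A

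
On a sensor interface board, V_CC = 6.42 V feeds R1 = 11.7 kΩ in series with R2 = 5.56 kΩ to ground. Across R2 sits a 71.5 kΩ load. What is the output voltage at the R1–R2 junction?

The load sits in parallel with R2, giving an effective lower resistance R2' = R2·R_L/(R2+R_L) = 5.159 kΩ.
Now apply the divider: V_out = 6.42 × 0.3060 = 1.965 V.
(Unloaded it would be 2.07 V; the load pulls it down.)

V_out ≈ 1.96 V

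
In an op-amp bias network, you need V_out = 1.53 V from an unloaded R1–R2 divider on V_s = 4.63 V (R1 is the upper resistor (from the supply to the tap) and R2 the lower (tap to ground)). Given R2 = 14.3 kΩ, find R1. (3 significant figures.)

R1 ≈ 29.0 kΩ

Required fraction k = V_out/V_s = 0.3305.
Rearranging, R1 = R2·(1−k)/k = 14.3 × 2.026 = 28.97 kΩ.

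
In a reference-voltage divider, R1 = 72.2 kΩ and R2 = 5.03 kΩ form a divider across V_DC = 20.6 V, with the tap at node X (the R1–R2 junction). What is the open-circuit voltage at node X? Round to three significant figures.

With X open, the divider is unloaded: V_th = 20.6 × 5.03/77.23 = 1.342 V.

V_th ≈ 1.34 V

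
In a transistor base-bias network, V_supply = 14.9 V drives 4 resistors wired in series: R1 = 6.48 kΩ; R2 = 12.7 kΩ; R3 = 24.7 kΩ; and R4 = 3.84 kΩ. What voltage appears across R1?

ΣR = 6.48 + 12.7 + 24.7 + 3.84 = 47.72 kΩ.
By the voltage-divider rule, V = 14.9 × 6.480/47.72 = 2.023 V.

V ≈ 2.02 V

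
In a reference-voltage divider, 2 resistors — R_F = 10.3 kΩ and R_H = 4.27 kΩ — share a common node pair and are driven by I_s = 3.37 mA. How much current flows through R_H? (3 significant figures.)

I ≈ 2.38 mA

With just two branches, the current splits inversely with resistance.
I(R_H) = 3.37 × 10.3/(10.3 + 4.27) = 3.37 × 0.7069 = 2.382 mA.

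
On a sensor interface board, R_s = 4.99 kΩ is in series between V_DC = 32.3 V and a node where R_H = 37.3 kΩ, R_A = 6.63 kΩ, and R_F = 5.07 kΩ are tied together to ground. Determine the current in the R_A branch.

I ≈ 1.70 mA

Equivalent of the parallel group: R_p = 2.668 kΩ.
V_A by voltage divider: V_A = 32.3 × 2.668/(4.99 + 2.668) = 11.25 V.
I(R_A) = V_A / R_A = 11.25/6.63 = 1.697 mA.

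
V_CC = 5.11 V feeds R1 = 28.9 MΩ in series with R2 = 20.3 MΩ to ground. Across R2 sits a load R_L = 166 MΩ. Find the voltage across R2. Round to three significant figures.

The load sits in parallel with R2, giving an effective lower resistance R2' = R2·R_L/(R2+R_L) = 18.09 MΩ.
Voltage divider with the loaded lower leg: V_out = 5.11 × 18.09/(28.9 + 18.09) = 5.11 × 0.3849 = 1.967 V.

V_out ≈ 1.97 V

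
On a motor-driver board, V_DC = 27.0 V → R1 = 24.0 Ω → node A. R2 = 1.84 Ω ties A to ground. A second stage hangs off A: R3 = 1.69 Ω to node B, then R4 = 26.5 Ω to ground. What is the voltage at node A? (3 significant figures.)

V_A ≈ 1.81 V

The second stage (R3 + R4 = 28.19 Ω) loads node A in parallel with R2.
Effective lower resistance at A: R2 ‖ 28.19 = 1.727 Ω.
V_A = 27.0 × 1.727/(24.0 + 1.727) = 1.813 V.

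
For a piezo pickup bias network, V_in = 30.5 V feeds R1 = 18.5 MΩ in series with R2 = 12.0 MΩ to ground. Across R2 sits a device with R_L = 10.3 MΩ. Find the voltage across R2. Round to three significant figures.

First combine the lower leg with the load: R2 ‖ R_L = 5.543 MΩ.
Now apply the divider: V_out = 30.5 × 0.2305 = 7.031 V.
(Unloaded it would be 12.0 V; the load pulls it down.)

V_out ≈ 7.03 V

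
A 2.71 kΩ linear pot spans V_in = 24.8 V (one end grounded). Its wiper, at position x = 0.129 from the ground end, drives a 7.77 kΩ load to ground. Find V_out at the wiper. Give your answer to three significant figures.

The pot divides into 2.360 kΩ above the wiper and 0.3496 kΩ below.
R_L loads the lower segment: effective lower R = 0.3345 kΩ.
V_out = 24.8 × 0.3345/(2.360 + 0.3345) = 3.079 V.
(Unloaded: V_out = x·V_in = 3.20 V.)

V_out ≈ 3.08 V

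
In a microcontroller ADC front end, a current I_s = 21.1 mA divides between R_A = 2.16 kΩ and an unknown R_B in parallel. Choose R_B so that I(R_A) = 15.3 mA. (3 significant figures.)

R_B ≈ 5.70 kΩ

In a two-way split, I_A/I_s = R_B/(R_A + R_B).
15.3/21.1 = R_B/(R_A + R_B) → R_B = R_A · (0.7251)/(1 − 0.7251) = 2.16 × 2.638 = 5.698 kΩ.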